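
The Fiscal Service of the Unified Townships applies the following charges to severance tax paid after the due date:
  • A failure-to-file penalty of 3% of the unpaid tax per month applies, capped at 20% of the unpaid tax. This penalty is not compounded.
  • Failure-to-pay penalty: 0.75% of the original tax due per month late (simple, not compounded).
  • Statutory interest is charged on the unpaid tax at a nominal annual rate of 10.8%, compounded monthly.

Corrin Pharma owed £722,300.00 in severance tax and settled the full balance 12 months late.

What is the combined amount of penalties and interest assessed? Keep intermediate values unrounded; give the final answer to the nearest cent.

£291,455.04

Failure-to-file: 12 × 3% × £722,300.00 = £260,028.00, capped at 20% × £722,300.00 = £144,460.00
Failure-to-pay penalty: 12 × 0.75% × £722,300.00 = £65,007.00
Interest (10.8%/yr ÷ 12 = 0.9%/month): £722,300.00 × ((1 + 0.009)^12 − 1) = £81,988.0382…
Penalties + interest = £209,467.0000 + £81,988.0382… = £291,455.04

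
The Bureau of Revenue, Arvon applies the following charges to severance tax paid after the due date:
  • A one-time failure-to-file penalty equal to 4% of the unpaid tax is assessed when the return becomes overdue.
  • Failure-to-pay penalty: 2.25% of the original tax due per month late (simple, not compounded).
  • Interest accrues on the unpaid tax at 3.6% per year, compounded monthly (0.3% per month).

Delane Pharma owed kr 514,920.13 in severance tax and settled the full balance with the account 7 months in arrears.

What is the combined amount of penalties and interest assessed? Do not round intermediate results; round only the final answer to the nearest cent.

kr 112,607.86

Failure-to-file penalty: 4% × kr 514,920.13 = kr 20,596.81…
Failure-to-pay penalty: 7 × 2.25% × kr 514,920.13 = kr 81,099.92…
Interest: kr 514,920.13 × ((1 + 0.003)^7 − 1) = kr 514,920.13 × 0.0211899… = kr 10,911.1307…
Penalties + interest = kr 101,696.7257… + kr 10,911.1307… = kr 112,607.86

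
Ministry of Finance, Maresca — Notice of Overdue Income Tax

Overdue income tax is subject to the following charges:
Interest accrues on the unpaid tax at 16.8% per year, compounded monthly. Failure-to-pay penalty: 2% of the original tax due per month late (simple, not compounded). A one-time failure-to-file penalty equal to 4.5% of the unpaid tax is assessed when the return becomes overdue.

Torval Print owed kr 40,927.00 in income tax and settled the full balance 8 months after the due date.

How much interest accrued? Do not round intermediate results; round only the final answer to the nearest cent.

Interest (16.8%/yr ÷ 12 = 1.4%/month): kr 40,927.00 × ((1 + 0.014)^8 − 1) = kr 4,814.8317…

kr 4,814.83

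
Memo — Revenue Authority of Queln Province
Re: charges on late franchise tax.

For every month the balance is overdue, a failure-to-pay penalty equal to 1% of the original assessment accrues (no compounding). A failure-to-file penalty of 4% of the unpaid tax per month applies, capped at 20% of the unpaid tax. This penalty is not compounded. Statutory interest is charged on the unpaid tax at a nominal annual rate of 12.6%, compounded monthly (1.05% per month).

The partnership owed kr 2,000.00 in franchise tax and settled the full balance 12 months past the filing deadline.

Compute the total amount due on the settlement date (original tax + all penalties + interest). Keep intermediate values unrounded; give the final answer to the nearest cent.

kr 2,907.07

Failure-to-file: 12 × 4% × kr 2,000.00 = kr 960.00, capped at 20% × kr 2,000.00 = kr 400.00
Failure-to-pay penalty: 12 × 1% × kr 2,000.00 = kr 240.00
Interest: kr 2,000.00 × ((1 + 0.0105)^12 − 1) = kr 2,000.00 × 0.1335373… = kr 267.0746…
Total = kr 2,000.00 + kr 640.0000 + kr 267.0746… = kr 2,907.07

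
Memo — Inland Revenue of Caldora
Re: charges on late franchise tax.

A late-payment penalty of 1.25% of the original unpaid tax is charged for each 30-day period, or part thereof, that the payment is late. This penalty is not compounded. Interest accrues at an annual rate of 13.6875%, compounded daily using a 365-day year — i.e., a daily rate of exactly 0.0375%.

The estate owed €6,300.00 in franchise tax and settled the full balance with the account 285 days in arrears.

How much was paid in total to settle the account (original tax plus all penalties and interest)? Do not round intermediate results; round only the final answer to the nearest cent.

Penalty periods: ⌈285/30⌉ = 10; penalty = 10 × 1.25% × €6,300.00 = €787.50
Interest: €6,300.00 × ((1 + 0.000375)^285 − 1) = €6,300.00 × 0.11277285… = €710.4690…
Total = €6,300.00 + €787.5000 + €710.4690… = €7,797.97

€7,797.97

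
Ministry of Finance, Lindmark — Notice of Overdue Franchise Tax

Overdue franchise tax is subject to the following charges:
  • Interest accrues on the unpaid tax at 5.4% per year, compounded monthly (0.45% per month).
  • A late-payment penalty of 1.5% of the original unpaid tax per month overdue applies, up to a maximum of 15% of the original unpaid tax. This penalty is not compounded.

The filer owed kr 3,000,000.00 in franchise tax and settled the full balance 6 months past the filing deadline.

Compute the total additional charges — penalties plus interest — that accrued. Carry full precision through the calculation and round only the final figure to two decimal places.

kr 351,916.74

Penalty: 6 × 1.5% × kr 3,000,000.00 = kr 270,000.00 (below the 15% cap of kr 450,000.00)
Interest: kr 3,000,000.00 × ((1 + 0.0045)^6 − 1) = kr 3,000,000.00 × 0.0273056… = kr 81,916.7360…
Penalties + interest = kr 270,000.0000 + kr 81,916.7360… = kr 351,916.74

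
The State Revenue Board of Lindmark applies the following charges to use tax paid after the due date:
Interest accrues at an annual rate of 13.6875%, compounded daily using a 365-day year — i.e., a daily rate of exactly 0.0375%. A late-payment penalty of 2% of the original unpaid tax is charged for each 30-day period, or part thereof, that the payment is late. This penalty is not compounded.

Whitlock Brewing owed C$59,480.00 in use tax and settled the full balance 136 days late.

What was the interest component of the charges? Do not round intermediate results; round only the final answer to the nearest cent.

C$3,111.57

Interest: C$59,480.00 × ((1 + 0.000375)^136 − 1) = C$59,480.00 × 0.05231283… = C$3,111.5673…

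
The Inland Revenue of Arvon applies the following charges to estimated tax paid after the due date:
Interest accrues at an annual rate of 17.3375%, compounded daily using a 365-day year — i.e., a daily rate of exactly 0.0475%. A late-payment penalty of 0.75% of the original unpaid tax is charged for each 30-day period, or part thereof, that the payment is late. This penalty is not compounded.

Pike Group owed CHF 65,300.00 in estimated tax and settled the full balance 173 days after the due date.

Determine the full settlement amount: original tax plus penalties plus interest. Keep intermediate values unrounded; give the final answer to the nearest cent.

CHF 73,829.79

Penalty periods: ⌈173/30⌉ = 6; penalty = 6 × 0.75% × CHF 65,300.00 = CHF 2,938.50
Interest: CHF 65,300.00 × ((1 + 0.000475)^173 − 1) = CHF 65,300.00 × 0.08562460… = CHF 5,591.2864…
Total = CHF 65,300.00 + CHF 2,938.5000 + CHF 5,591.2864… = CHF 73,829.79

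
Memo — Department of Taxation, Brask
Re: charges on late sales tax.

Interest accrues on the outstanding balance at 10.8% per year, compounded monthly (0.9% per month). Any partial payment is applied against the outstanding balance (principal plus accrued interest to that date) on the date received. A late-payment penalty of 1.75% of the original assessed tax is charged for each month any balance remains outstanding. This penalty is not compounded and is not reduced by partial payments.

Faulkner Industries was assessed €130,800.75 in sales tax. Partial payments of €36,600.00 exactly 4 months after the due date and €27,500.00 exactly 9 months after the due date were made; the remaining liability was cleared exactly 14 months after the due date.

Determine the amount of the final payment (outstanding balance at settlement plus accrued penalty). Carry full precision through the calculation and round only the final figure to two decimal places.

Balance at month 4: €130,800.7500 × (1 + 0.009)^4 = €135,573.5284…
After €36,600.00 payment: €135,573.5284… − €36,600.00 = €98,973.5284…
Balance at month 9: €98,973.5284… × (1 + 0.009)^5 = €103,508.2305…
After €27,500.00 payment: €103,508.2305… − €27,500.00 = €76,008.2305…
Balance at month 14: €76,008.2305… × (1 + 0.009)^5 = €79,490.7242…
Penalty: 14 × 1.75% × €130,800.75 = €32,046.18…
Final settlement = outstanding balance + penalty = €79,490.7242… + €32,046.18… = €111,536.91

€111,536.91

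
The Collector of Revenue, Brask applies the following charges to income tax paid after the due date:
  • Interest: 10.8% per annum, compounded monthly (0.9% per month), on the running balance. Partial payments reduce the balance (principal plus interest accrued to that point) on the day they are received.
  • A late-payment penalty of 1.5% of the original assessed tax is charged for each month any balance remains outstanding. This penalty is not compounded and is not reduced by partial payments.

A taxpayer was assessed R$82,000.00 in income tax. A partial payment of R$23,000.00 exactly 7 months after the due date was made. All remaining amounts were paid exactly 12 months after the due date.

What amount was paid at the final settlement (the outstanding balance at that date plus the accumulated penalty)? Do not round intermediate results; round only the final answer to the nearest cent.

R$82,013.99

Balance at month 7: R$82,000.0000 × (1 + 0.009)^7 = R$87,307.5932…
After R$23,000.00 payment: R$87,307.5932… − R$23,000.00 = R$64,307.5932…
Balance at month 12: R$64,307.5932… × (1 + 0.009)^5 = R$67,253.9949…
Penalty: 12 × 1.5% × R$82,000.00 = R$14,760.00
Final settlement = outstanding balance + penalty = R$67,253.9949… + R$14,760.00 = R$82,013.99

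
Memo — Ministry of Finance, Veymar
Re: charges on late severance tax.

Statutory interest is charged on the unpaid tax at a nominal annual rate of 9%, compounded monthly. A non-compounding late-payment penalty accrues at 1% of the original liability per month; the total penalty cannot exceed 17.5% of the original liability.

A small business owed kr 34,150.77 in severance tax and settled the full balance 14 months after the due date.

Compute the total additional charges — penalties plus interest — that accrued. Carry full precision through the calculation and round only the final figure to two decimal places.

Penalty: 14 × 1% × kr 34,150.77 = kr 4,781.11… (below the 17.5% cap of kr 5,976.38…)
Interest (9%/yr ÷ 12 = 0.75%/month): kr 34,150.77 × ((1 + 0.0075)^14 − 1) = kr 3,765.9942…
Penalties + interest = kr 4,781.1078 + kr 3,765.9942… = kr 8,547.10

kr 8,547.10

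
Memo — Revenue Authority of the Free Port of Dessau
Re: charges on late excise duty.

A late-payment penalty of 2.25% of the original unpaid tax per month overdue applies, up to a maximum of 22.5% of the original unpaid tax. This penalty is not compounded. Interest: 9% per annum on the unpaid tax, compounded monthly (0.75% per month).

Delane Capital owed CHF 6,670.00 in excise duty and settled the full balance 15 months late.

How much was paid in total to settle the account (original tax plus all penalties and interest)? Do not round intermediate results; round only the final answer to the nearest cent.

Penalty (uncapped): 15 × 2.25% × CHF 6,670.00 = CHF 2,251.13…; cap = 22.5% × CHF 6,670.00 = CHF 1,500.75 → penalty = CHF 1,500.75
Interest: CHF 6,670.00 × ((1 + 0.0075)^15 − 1) = CHF 6,670.00 × 0.1186026… = CHF 791.0793…
Total = CHF 6,670.00 + CHF 1,500.7500 + CHF 791.0793… = CHF 8,961.83

CHF 8,961.83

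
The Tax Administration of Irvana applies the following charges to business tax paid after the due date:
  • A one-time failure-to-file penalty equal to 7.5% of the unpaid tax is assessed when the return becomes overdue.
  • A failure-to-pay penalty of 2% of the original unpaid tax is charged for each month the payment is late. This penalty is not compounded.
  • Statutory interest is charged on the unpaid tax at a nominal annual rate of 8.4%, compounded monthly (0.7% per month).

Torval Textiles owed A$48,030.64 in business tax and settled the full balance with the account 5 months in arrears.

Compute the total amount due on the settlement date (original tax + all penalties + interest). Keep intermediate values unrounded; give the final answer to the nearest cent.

A$58,140.77

Failure-to-file penalty: 7.5% × A$48,030.64 = A$3,602.30…
Failure-to-pay penalty = 2% × A$48,030.64 × 5 mo = A$4,803.06…
Interest: A$48,030.64 × ((1 + 0.007)^5 − 1) = A$48,030.64 × 0.0354934… = A$1,704.7727…
Total = A$48,030.64 + A$8,405.3620 + A$1,704.7727… = A$58,140.77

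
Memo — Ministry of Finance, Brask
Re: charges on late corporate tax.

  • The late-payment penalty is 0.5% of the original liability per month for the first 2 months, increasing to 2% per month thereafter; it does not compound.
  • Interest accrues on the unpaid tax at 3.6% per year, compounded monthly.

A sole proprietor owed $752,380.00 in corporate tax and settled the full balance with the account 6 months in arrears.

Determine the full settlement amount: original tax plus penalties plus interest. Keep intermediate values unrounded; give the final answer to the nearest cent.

$833,739.02

Penalty, months 1–2: 2 × 0.5% × $752,380.00 = $7,523.80
Penalty, months 3–6: 4 × 2% × $752,380.00 = $60,190.40
Interest (3.6%/yr ÷ 12 = 0.3%/month): $752,380.00 × ((1 + 0.003)^6 − 1) = $13,644.8185…
Total = $752,380.00 + $67,714.2000 + $13,644.8185… = $833,739.02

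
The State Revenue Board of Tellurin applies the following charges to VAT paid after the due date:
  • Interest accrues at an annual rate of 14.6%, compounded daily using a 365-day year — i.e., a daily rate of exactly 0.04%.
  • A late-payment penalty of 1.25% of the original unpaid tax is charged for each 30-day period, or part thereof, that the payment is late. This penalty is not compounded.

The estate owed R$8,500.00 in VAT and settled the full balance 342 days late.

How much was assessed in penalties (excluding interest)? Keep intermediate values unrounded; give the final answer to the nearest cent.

Penalty periods: ⌈342/30⌉ = 12; penalty = 12 × 1.25% × R$8,500.00 = R$1,275.00

R$1,275.00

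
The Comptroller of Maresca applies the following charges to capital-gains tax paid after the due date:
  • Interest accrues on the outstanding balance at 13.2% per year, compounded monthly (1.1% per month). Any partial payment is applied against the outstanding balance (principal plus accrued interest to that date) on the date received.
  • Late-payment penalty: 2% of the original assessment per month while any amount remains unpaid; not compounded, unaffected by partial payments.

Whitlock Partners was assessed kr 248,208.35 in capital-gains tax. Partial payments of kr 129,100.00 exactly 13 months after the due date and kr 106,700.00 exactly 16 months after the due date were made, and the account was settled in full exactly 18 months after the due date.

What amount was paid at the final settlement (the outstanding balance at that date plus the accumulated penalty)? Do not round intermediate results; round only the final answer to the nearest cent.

kr 146,165.99

Balance at month 13: kr 248,208.3500 × (1 + 0.011)^13 = kr 286,141.8695…
After kr 129,100.00 payment: kr 286,141.8695… − kr 129,100.00 = kr 157,041.8695…
Balance at month 16: kr 157,041.8695… × (1 + 0.011)^3 = kr 162,281.4664…
After kr 106,700.00 payment: kr 162,281.4664… − kr 106,700.00 = kr 55,581.4664…
Balance at month 18: kr 55,581.4664… × (1 + 0.011)^2 = kr 56,810.9840…
Penalty: 18 × 2% × kr 248,208.35 = kr 89,355.01…
Final settlement = outstanding balance + penalty = kr 56,810.9840… + kr 89,355.01… = kr 146,165.99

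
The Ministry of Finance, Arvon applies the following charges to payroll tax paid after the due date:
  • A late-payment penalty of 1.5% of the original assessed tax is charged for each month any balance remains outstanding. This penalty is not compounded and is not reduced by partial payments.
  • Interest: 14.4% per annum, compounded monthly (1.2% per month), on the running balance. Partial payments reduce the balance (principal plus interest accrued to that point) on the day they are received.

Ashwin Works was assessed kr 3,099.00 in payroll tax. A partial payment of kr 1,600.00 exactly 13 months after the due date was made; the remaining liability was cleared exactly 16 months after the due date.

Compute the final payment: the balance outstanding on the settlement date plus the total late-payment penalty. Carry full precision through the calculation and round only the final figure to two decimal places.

kr 2,836.14

Balance at month 13: kr 3,099.0000 × (1 + 0.012)^13 = kr 3,618.8305…
After kr 1,600.00 payment: kr 3,618.8305… − kr 1,600.00 = kr 2,018.8305…
Balance at month 16: kr 2,018.8305… × (1 + 0.012)^3 = kr 2,092.3840…
Penalty: 16 × 1.5% × kr 3,099.00 = kr 743.76
Final settlement = outstanding balance + penalty = kr 2,092.3840… + kr 743.76 = kr 2,836.14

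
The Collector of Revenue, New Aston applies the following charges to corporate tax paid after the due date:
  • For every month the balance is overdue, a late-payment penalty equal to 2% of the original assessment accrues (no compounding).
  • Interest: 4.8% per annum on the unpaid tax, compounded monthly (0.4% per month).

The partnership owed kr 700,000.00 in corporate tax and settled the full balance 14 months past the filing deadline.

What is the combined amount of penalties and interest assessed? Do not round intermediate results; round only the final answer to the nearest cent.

Late-payment penalty: 14 × 2% × kr 700,000.00 = kr 196,000.00
Interest: kr 700,000.00 × ((1 + 0.004)^14 − 1) = kr 700,000.00 × 0.0574796… = kr 40,235.6880…
Penalties + interest = kr 196,000.0000 + kr 40,235.6880… = kr 236,235.69

kr 236,235.69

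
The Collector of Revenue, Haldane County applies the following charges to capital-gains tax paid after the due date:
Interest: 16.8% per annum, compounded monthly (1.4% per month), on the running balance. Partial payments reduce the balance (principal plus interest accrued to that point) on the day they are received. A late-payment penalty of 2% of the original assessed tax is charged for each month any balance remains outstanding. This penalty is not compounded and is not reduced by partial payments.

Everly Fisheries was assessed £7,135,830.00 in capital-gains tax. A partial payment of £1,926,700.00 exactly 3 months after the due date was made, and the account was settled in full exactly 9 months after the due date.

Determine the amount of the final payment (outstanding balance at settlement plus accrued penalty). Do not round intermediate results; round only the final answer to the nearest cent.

Balance at month 3: £7,135,830.0000 × (1 + 0.014)^3 = £7,439,750.3088…
After £1,926,700.00 payment: £7,439,750.3088… − £1,926,700.00 = £5,513,050.3088…
Balance at month 9: £5,513,050.3088… × (1 + 0.014)^6 = £5,992,660.6535…
Penalty: 9 × 2% × £7,135,830.00 = £1,284,449.40
Final settlement = outstanding balance + penalty = £5,992,660.6535… + £1,284,449.40 = £7,277,110.05

£7,277,110.05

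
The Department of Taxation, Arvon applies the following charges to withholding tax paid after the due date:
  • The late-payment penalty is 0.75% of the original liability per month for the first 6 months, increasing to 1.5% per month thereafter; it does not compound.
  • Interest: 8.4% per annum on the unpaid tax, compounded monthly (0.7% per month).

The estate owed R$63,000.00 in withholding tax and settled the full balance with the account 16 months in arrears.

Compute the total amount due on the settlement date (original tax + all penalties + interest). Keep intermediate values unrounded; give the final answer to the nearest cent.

Penalty, months 1–6: 6 × 0.75% × R$63,000.00 = R$2,835.00
Penalty, months 7–16: 10 × 1.5% × R$63,000.00 = R$9,450.00
Interest: R$63,000.00 × ((1 + 0.007)^16 − 1) = R$63,000.00 × 0.1180765… = R$7,438.8210…
Total = R$63,000.00 + R$12,285.0000 + R$7,438.8210… = R$82,723.82

R$82,723.82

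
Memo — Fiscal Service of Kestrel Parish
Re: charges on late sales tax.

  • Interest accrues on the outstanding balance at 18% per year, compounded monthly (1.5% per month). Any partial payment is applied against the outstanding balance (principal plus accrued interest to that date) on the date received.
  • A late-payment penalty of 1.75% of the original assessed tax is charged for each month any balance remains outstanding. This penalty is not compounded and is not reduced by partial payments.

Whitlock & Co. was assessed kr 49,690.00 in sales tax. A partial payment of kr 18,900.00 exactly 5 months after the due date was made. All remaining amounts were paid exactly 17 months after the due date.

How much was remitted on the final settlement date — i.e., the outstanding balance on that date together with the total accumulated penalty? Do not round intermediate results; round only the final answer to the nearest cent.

kr 56,187.32

Balance at month 5: kr 49,690.0000 × (1 + 0.015)^5 = kr 53,530.2422…
After kr 18,900.00 payment: kr 53,530.2422… − kr 18,900.00 = kr 34,630.2422…
Balance at month 17: kr 34,630.2422… × (1 + 0.015)^12 = kr 41,404.5468…
Penalty: 17 × 1.75% × kr 49,690.00 = kr 14,782.78…
Final settlement = outstanding balance + penalty = kr 41,404.5468… + kr 14,782.78… = kr 56,187.32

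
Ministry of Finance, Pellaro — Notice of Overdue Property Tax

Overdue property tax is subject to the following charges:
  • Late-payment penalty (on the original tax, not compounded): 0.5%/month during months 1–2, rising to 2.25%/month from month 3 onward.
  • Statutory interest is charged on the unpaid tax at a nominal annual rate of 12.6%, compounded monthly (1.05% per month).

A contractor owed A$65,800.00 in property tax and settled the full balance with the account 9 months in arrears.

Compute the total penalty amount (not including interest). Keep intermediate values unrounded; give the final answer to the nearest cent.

Penalty, months 1–2: 2 × 0.5% × A$65,800.00 = A$658.00
Penalty, months 3–9: 7 × 2.25% × A$65,800.00 = A$10,363.50
Total penalty = A$658.00 + A$10,363.50 = A$11,021.50

A$11,021.50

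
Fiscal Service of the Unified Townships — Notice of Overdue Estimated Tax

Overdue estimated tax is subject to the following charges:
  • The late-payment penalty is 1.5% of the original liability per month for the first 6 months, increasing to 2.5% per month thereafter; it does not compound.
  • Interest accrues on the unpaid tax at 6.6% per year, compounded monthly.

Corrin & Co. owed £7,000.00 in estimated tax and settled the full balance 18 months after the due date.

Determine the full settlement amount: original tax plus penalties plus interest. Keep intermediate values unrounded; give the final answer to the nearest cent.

£10,456.37

Penalty, months 1–6: 6 × 1.5% × £7,000.00 = £630.00
Penalty, months 7–18: 12 × 2.5% × £7,000.00 = £2,100.00
Interest (6.6%/yr ÷ 12 = 0.55%/month): £7,000.00 × ((1 + 0.0055)^18 − 1) = £726.3680…
Total = £7,000.00 + £2,730.0000 + £726.3680… = £10,456.37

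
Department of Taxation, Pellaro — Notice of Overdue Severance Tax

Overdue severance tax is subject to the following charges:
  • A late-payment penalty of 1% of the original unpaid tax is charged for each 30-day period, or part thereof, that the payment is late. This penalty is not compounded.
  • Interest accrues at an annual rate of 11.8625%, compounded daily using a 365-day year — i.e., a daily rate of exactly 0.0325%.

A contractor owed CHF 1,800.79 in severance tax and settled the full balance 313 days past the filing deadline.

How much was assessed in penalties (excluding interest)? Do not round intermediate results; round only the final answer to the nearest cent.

Penalty periods: ⌈313/30⌉ = 11; penalty = 11 × 1% × CHF 1,800.79 = CHF 198.09…

CHF 198.09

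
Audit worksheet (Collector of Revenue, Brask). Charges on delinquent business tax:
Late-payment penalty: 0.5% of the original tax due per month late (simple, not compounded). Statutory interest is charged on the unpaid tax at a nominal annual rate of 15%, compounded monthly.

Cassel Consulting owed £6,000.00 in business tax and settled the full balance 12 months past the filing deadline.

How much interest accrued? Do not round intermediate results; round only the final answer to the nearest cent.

£964.53

Interest (15%/yr ÷ 12 = 1.25%/month): £6,000.00 × ((1 + 0.0125)^12 − 1) = £964.5271…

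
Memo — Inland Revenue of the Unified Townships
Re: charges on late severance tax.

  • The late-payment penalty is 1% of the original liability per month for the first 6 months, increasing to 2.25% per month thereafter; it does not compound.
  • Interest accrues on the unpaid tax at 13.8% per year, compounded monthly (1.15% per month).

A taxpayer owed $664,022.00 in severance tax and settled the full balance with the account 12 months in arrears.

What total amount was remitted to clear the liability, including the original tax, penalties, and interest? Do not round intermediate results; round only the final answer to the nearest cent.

$891,165.27

Penalty, months 1–6: 6 × 1% × $664,022.00 = $39,841.32
Penalty, months 7–12: 6 × 2.25% × $664,022.00 = $89,642.97
Interest: $664,022.00 × ((1 + 0.0115)^12 − 1) = $664,022.00 × 0.1470719… = $97,658.9848…
Total = $664,022.00 + $129,484.2900 + $97,658.9848… = $891,165.27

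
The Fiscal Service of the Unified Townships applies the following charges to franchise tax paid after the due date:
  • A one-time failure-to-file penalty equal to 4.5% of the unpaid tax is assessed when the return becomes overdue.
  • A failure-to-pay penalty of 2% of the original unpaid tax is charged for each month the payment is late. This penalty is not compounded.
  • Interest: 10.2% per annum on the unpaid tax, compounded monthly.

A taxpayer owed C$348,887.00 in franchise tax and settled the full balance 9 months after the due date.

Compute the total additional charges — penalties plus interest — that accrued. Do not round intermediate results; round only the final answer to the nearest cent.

C$106,115.11

Failure-to-file penalty: 4.5% × C$348,887.00 = C$15,699.92…
Failure-to-pay penalty = 2% × C$348,887.00 × 9 mo = C$62,799.66
Interest (10.2%/yr ÷ 12 = 0.85%/month): C$348,887.00 × ((1 + 0.0085)^9 − 1) = C$27,615.5399…
Penalties + interest = C$78,499.5750 + C$27,615.5399… = C$106,115.11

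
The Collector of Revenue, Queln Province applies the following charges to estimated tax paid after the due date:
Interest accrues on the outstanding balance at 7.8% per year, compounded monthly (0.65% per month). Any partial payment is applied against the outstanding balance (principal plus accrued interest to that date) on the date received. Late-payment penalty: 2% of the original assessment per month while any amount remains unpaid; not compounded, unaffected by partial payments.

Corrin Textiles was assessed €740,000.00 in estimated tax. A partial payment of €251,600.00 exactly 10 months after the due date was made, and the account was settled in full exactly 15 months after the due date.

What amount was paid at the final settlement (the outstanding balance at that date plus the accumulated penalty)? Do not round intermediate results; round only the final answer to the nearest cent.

€777,643.13

Balance at month 10: €740,000.0000 × (1 + 0.0065)^10 = €789,531.5913…
After €251,600.00 payment: €789,531.5913… − €251,600.00 = €537,931.5913…
Balance at month 15: €537,931.5913… × (1 + 0.0065)^5 = €555,643.1262…
Penalty: 15 × 2% × €740,000.00 = €222,000.00
Final settlement = outstanding balance + penalty = €555,643.1262… + €222,000.00 = €777,643.13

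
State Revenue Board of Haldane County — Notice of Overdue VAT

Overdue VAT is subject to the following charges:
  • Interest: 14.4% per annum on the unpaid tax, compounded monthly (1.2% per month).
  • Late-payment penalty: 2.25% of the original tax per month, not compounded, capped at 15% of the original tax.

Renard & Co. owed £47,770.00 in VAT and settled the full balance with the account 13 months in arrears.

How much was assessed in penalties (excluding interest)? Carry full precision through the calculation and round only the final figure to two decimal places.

£7,165.50

Penalty (uncapped): 13 × 2.25% × £47,770.00 = £13,972.73…; cap = 15% × £47,770.00 = £7,165.50 → penalty = £7,165.50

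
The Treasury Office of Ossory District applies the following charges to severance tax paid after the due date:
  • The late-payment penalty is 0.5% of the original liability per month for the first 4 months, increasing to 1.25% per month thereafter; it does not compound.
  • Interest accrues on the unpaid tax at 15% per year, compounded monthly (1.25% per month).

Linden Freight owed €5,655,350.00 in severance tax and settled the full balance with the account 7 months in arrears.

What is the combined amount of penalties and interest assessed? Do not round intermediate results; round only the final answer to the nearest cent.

€838,973.83

Penalty, months 1–4: 4 × 0.5% × €5,655,350.00 = €113,107.00
Penalty, months 5–7: 3 × 1.25% × €5,655,350.00 = €212,075.63…
Interest: €5,655,350.00 × ((1 + 0.0125)^7 − 1) = €5,655,350.00 × 0.0908505… = €513,791.2072…
Penalties + interest = €325,182.6250 + €513,791.2072… = €838,973.83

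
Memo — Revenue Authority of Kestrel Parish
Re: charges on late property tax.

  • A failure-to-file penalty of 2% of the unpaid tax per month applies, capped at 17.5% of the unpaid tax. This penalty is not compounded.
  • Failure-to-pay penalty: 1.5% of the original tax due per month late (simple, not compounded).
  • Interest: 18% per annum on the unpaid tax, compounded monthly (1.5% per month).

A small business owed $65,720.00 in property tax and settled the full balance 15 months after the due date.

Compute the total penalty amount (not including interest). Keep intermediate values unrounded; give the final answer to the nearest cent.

$26,288.00

Failure-to-file: 15 × 2% × $65,720.00 = $19,716.00, capped at 17.5% × $65,720.00 = $11,501.00
Failure-to-pay penalty = 1.5% × $65,720.00 × 15 mo = $14,787.00
Total penalty = $11,501.00 + $14,787.00 = $26,288.00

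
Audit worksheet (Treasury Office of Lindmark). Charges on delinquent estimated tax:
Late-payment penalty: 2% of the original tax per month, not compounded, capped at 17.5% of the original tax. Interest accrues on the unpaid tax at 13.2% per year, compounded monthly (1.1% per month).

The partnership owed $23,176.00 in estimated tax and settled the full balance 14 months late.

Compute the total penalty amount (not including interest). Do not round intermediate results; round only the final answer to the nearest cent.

$4,055.80

Penalty (uncapped): 14 × 2% × $23,176.00 = $6,489.28; cap = 17.5% × $23,176.00 = $4,055.80 → penalty = $4,055.80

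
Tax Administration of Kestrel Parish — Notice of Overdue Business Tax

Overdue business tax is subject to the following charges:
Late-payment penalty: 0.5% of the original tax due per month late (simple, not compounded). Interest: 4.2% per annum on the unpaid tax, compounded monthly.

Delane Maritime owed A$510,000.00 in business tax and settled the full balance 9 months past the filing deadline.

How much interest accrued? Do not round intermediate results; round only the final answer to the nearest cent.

Interest (4.2%/yr ÷ 12 = 0.35%/month): A$510,000.00 × ((1 + 0.0035)^9 − 1) = A$16,291.7564…

A$16,291.76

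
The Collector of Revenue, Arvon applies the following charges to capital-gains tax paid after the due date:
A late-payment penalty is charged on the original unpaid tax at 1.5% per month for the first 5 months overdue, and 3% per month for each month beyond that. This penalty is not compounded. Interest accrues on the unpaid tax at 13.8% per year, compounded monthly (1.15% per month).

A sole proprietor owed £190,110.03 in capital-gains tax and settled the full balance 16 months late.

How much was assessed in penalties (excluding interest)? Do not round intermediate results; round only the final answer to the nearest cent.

Penalty, months 1–5: 5 × 1.5% × £190,110.03 = £14,258.25…
Penalty, months 6–16: 11 × 3% × £190,110.03 = £62,736.31…
Total penalty = £14,258.25… + £62,736.31… = £76,994.56

£76,994.56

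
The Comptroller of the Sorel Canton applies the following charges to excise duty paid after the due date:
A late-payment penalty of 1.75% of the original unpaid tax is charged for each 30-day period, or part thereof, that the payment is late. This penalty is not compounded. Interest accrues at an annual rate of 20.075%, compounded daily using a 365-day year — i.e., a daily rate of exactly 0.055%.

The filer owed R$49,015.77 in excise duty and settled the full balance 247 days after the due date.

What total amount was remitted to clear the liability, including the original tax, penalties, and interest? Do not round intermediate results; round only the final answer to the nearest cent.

Penalty periods: ⌈247/30⌉ = 9; penalty = 9 × 1.75% × R$49,015.77 = R$7,719.98…
Interest: R$49,015.77 × ((1 + 0.00055)^247 − 1) = R$49,015.77 × 0.14546728… = R$7,130.1905…
Total = R$49,015.77 + R$7,719.9838… + R$7,130.1905… = R$63,865.94

R$63,865.94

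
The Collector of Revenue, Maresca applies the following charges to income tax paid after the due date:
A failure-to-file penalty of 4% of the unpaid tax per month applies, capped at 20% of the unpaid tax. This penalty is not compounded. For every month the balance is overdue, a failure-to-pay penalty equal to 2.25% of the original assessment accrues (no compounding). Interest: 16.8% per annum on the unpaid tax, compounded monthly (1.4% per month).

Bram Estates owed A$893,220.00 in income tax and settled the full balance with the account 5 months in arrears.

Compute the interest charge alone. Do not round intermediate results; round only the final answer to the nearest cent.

Interest: A$893,220.00 × ((1 + 0.014)^5 − 1) = A$893,220.00 × 0.0719876… = A$64,300.7932…

A$64,300.79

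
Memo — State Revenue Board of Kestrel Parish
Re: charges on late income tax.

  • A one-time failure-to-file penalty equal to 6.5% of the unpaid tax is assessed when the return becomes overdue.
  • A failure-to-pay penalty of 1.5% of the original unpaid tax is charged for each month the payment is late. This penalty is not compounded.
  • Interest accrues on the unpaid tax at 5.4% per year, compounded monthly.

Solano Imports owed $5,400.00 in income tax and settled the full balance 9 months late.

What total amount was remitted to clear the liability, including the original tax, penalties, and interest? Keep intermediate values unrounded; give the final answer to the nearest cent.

$6,702.68

Failure-to-file penalty: 6.5% × $5,400.00 = $351.00
Failure-to-pay penalty: 9 × 1.5% × $5,400.00 = $729.00
Interest (5.4%/yr ÷ 12 = 0.45%/month): $5,400.00 × ((1 + 0.0045)^9 − 1) = $222.6782…
Total = $5,400.00 + $1,080.0000 + $222.6782… = $6,702.68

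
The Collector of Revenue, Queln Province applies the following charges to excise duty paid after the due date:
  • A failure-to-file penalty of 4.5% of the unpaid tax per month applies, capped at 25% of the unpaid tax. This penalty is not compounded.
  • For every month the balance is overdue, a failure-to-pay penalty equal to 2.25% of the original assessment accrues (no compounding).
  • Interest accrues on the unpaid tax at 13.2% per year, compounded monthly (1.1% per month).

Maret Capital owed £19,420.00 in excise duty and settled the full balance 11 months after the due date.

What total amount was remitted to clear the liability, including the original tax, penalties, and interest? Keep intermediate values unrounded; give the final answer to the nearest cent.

Failure-to-file: 11 × 4.5% × £19,420.00 = £9,612.90, capped at 25% × £19,420.00 = £4,855.00
Failure-to-pay penalty = 2.25% × £19,420.00 × 11 mo = £4,806.45
Interest: £19,420.00 × ((1 + 0.011)^11 − 1) = £19,420.00 × 0.1278795… = £2,483.4203…
Total = £19,420.00 + £9,661.4500 + £2,483.4203… = £31,564.87

£31,564.87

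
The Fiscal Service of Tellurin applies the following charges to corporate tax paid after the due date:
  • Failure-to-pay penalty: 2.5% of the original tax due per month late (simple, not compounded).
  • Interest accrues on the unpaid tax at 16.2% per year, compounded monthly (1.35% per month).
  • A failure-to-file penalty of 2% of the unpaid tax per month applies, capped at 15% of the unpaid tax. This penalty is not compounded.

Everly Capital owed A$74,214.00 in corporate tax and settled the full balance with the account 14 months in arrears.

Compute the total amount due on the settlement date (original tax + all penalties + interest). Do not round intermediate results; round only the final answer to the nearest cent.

A$126,647.27

Failure-to-file: 14 × 2% × A$74,214.00 = A$20,779.92, capped at 15% × A$74,214.00 = A$11,132.10
Failure-to-pay penalty = 2.5% × A$74,214.00 × 14 mo = A$25,974.90
Interest: A$74,214.00 × ((1 + 0.0135)^14 − 1) = A$74,214.00 × 0.2065145… = A$15,326.2664…
Total = A$74,214.00 + A$37,107.0000 + A$15,326.2664… = A$126,647.27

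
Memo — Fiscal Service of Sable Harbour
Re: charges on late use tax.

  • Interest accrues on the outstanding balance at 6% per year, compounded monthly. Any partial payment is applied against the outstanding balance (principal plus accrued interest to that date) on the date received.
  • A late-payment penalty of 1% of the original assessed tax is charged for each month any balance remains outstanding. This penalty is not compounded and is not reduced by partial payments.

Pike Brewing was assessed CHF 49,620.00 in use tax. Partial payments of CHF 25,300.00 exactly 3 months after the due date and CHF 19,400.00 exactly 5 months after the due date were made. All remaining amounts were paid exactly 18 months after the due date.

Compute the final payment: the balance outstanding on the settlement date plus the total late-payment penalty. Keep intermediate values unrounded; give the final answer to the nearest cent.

Monthly rate = 6% ÷ 12 = 0.5%
Balance at month 3: CHF 49,620.0000 × (1 + 0.005)^3 = CHF 50,368.0277…
After CHF 25,300.00 payment: CHF 50,368.0277… − CHF 25,300.00 = CHF 25,068.0277…
Balance at month 5: CHF 25,068.0277… × (1 + 0.005)^2 = CHF 25,319.3347…
After CHF 19,400.00 payment: CHF 25,319.3347… − CHF 19,400.00 = CHF 5,919.3347…
Balance at month 18: CHF 5,919.3347… × (1 + 0.005)^13 = CHF 6,315.8484…
Penalty: 18 × 1% × CHF 49,620.00 = CHF 8,931.60
Final settlement = outstanding balance + penalty = CHF 6,315.8484… + CHF 8,931.60 = CHF 15,247.45

CHF 15,247.45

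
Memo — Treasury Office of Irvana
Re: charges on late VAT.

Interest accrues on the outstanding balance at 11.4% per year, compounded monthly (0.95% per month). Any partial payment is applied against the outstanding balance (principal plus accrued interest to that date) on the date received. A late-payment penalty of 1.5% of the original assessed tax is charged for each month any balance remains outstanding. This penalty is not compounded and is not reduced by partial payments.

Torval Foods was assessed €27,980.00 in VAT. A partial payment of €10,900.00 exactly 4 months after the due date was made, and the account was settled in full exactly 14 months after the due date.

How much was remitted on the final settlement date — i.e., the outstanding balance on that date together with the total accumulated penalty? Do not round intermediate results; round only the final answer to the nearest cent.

Balance at month 4: €27,980.0000 × (1 + 0.0095)^4 = €29,058.4874…
After €10,900.00 payment: €29,058.4874… − €10,900.00 = €18,158.4874…
Balance at month 14: €18,158.4874… × (1 + 0.0095)^10 = €19,959.1895…
Penalty: 14 × 1.5% × €27,980.00 = €5,875.80
Final settlement = outstanding balance + penalty = €19,959.1895… + €5,875.80 = €25,834.99

€25,834.99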